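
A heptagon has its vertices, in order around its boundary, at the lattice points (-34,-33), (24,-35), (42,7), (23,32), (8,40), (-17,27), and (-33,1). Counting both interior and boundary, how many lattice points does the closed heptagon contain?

Using the shoelace formula, 2A = |[(-34)·(-35) − 24·(-33)] + [24·7 − 42·(-35)] + [42·32 − 23·7] + [23·40 − 8·32] + [8·27 − (-17)·40] + [(-17)·1 − (-33)·27] + [(-33)·(-33) − (-34)·1]| = 8360, so the area is 4180.
The number of boundary lattice points is Σ gcd(|Δx|,|Δy|) = gcd(58,2) + gcd(18,42) + gcd(19,25) + gcd(15,8) + gcd(25,13) + gcd(16,26) + gcd(1,34) = 2+6+1+1+1+2+1 = 14.
Pick's theorem gives I = A − B/2 + 1 = 4180 − 14/2 + 1 = 4174, so the closed region contains I + B = 4174 + 14 = 4188 lattice points.

4188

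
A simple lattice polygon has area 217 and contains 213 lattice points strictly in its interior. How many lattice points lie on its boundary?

10

Pick's theorem gives A = I + B/2 − 1, so B = 2(A − I + 1) = 2(217 − 213 + 1) = 10.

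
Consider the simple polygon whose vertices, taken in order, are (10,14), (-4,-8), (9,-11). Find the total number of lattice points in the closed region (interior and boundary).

The shoelace formula gives twice the area as |[10·(-8) − (-4)·14] + [(-4)·(-11) − 9·(-8)] + [9·14 − 10·(-11)]| = 328, so the area is 164.
Along each edge there are gcd(|Δx|,|Δy|)+1 lattice points, so counting each shared vertex once the boundary has gcd(14,22) + gcd(13,3) + gcd(1,25) = 2+1+1 = 4.
Pick's theorem gives I = A − B/2 + 1 = 164 − 4/2 + 1 = 163, so the closed region contains I + B = 163 + 4 = 167 lattice points.

167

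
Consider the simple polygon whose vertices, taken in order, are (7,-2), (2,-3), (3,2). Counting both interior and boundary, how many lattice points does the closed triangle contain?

16

Using the shoelace formula, 2A = |(7·(-3) − 2·(-2)) + (2·2 − 3·(-3)) + (3·(-2) − 7·2)| = 24, so the area is 12.
Summing gcd(|Δx|,|Δy|) over the edges gives the boundary count: gcd(5,1) + gcd(1,5) + gcd(4,4) = 1+1+4 = 6.
Pick's theorem gives I = A − B/2 + 1 = 12 − 6/2 + 1 = 10, so the closed region contains I + B = 10 + 6 = 16 lattice points.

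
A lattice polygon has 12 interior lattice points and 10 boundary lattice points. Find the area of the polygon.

Pick's theorem states A = I + B/2 − 1, so A = 12 + 10/2 − 1 = 16.

16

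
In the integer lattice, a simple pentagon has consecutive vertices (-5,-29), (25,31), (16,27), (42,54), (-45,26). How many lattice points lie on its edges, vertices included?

38

Summing gcd(|Δx|,|Δy|) over the edges gives the boundary count: gcd(30,60) + gcd(9,4) + gcd(26,27) + gcd(87,28) + gcd(40,55) = 30+1+1+1+5 = 38.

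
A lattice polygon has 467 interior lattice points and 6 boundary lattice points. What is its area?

By Pick's theorem, A = I + B/2 − 1 = 467 + 6/2 − 1 = 469.

469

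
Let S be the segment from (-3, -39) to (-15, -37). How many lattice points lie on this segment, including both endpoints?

3

The number of lattice points on a segment between lattice points is gcd(|Δx|,|Δy|) + 1 = gcd(12,2) + 1 = 2 + 1 = 3.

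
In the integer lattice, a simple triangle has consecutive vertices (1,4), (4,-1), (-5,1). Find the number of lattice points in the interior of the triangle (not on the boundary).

By the shoelace formula, twice the signed area is |[1·(-1) − 4·4] + [4·1 − (-5)·(-1)] + [(-5)·4 − 1·1]| = 39, so the area is 19.5.
Along each edge there are gcd(|Δx|,|Δy|)+1 lattice points, so counting each shared vertex once the boundary has gcd(3,5) + gcd(9,2) + gcd(6,3) = 1+1+3 = 5.
By Pick's theorem A = I + B/2 − 1, so I = 19.5 − 5/2 + 1 = 18.

18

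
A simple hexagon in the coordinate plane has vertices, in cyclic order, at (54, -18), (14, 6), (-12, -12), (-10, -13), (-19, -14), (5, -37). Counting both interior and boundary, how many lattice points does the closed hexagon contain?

Using the shoelace formula, 2A = |(54·6 − 14·(-18)) + (14·(-12) − (-12)·6) + ((-12)·(-13) − (-10)·(-12)) + ((-10)·(-14) − (-19)·(-13)) + ((-19)·(-37) − 5·(-14)) + (5·(-18) − 54·(-37))| = 3090, so the area is 1545.
Along each edge there are gcd(|Δx|,|Δy|)+1 lattice points, so counting each shared vertex once the boundary has gcd(40,24) + gcd(26,18) + gcd(2,1) + gcd(9,1) + gcd(24,23) + gcd(49,19) = 8+2+1+1+1+1 = 14.
Pick's theorem gives I = A − B/2 + 1 = 1545 − 14/2 + 1 = 1539, so the closed region contains I + B = 1539 + 14 = 1553 lattice points.

1553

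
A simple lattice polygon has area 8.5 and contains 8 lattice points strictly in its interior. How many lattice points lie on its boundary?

Pick's theorem gives A = I + B/2 − 1, so B = 2(A − I + 1) = 2(8.5 − 8 + 1) = 3.

3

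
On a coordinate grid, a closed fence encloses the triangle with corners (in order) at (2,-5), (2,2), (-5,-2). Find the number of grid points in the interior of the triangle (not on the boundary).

Using the shoelace formula, 2A = |[2·2 − 2·(-5)] + [2·(-2) − (-5)·2] + [(-5)·(-5) − 2·(-2)]| = 49, so the area is 24.5.
The number of boundary lattice points is Σ gcd(|Δx|,|Δy|) = gcd(0,7) + gcd(7,4) + gcd(7,3) = 7+1+1 = 9.
By Pick's theorem A = I + B/2 − 1, so I = 24.5 − 9/2 + 1 = 21.

21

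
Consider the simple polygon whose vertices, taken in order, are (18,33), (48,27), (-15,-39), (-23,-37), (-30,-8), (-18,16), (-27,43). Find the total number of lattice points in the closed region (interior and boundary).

The shoelace formula gives twice the area as |(18·27 − 48·33) + (48·(-39) − (-15)·27) + ((-15)·(-37) − (-23)·(-39)) + ((-23)·(-8) − (-30)·(-37)) + ((-30)·16 − (-18)·(-8)) + ((-18)·43 − (-27)·16) + ((-27)·33 − 18·43)| = 6464, so the area is 3232.
Summing gcd(|Δx|,|Δy|) over the edges gives the boundary count: gcd(30,6) + gcd(63,66) + gcd(8,2) + gcd(7,29) + gcd(12,24) + gcd(9,27) + gcd(45,10) = 6+3+2+1+12+9+5 = 38.
Pick's theorem gives I = A − B/2 + 1 = 3232 − 38/2 + 1 = 3214, so the closed region contains I + B = 3214 + 38 = 3252 lattice points.

3252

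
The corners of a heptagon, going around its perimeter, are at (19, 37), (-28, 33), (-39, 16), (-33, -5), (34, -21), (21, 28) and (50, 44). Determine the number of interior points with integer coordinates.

3006

The shoelace formula gives twice the area as |(19·33 − (-28)·37) + ((-28)·16 − (-39)·33) + ((-39)·(-5) − (-33)·16) + ((-33)·(-21) − 34·(-5)) + (34·28 − 21·(-21)) + (21·44 − 50·28) + (50·37 − 19·44)| = 6019, so the area is 3009.5.
Along each edge there are gcd(|Δx|,|Δy|)+1 lattice points, so counting each shared vertex once the boundary has gcd(47,4) + gcd(11,17) + gcd(6,21) + gcd(67,16) + gcd(13,49) + gcd(29,16) + gcd(31,7) = 1+1+3+1+1+1+1 = 9.
Pick's theorem gives I = A − B/2 + 1 = 3009.5 − 9/2 + 1 = 3006.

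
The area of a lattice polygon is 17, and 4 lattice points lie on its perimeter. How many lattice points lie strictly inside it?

16

Pick's theorem A = I + B/2 − 1 rearranges to I = A − B/2 + 1 = 17 − 4/2 + 1 = 16.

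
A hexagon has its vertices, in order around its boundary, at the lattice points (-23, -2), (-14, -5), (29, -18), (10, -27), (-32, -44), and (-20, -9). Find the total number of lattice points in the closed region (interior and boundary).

By the shoelace formula, twice the signed area is |[(-23)·(-5) − (-14)·(-2)] + [(-14)·(-18) − 29·(-5)] + [29·(-27) − 10·(-18)] + [10·(-44) − (-32)·(-27)] + [(-32)·(-9) − (-20)·(-44)] + [(-20)·(-2) − (-23)·(-9)]| = 2182, so the area is 1091.
Along each edge there are gcd(|Δx|,|Δy|)+1 lattice points, so counting each shared vertex once the boundary has gcd(9,3) + gcd(43,13) + gcd(19,9) + gcd(42,17) + gcd(12,35) + gcd(3,7) = 3+1+1+1+1+1 = 8.
Pick's theorem gives I = A − B/2 + 1 = 1091 − 8/2 + 1 = 1088, so the closed region contains I + B = 1088 + 8 = 1096 lattice points.

1096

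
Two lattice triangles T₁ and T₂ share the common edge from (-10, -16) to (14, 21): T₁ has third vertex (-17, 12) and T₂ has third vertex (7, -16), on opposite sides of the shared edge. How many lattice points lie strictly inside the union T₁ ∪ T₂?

The union is the simple quadrilateral with vertices (-10, -16), (-17, 12), (14, 21), (7, -16) in order.
By the shoelace formula, twice the signed area is |((-10)·12 − (-17)·(-16)) + ((-17)·21 − 14·12) + (14·(-16) − 7·21) + (7·(-16) − (-10)·(-16))| = 1560, so the area is 780.
Along each edge there are gcd(|Δx|,|Δy|)+1 lattice points, so counting each shared vertex once the boundary has gcd(7,28) + gcd(31,9) + gcd(7,37) + gcd(17,0) = 7+1+1+17 = 26.
By Pick's theorem I = A − B/2 + 1 = 780 − 26/2 + 1 = 768.

768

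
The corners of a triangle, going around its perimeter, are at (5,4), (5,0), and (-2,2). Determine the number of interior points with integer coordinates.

The shoelace formula gives twice the area as |(5·0 − 5·4) + (5·2 − (-2)·0) + ((-2)·4 − 5·2)| = 28, so the area is 14.
Summing gcd(|Δx|,|Δy|) over the edges gives the boundary count: gcd(0,4) + gcd(7,2) + gcd(7,2) = 4+1+1 = 6.
By Pick's theorem A = I + B/2 − 1, so I = 14 − 6/2 + 1 = 12.

12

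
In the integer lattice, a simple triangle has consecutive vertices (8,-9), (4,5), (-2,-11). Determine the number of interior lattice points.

72

By the shoelace formula, twice the signed area is |(8·5 − 4·(-9)) + (4·(-11) − (-2)·5) + ((-2)·(-9) − 8·(-11))| = 148, so the area is 74.
Summing gcd(|Δx|,|Δy|) over the edges gives the boundary count: gcd(4,14) + gcd(6,16) + gcd(10,2) = 2+2+2 = 6.
By Pick's theorem A = I + B/2 − 1, so I = 74 − 6/2 + 1 = 72.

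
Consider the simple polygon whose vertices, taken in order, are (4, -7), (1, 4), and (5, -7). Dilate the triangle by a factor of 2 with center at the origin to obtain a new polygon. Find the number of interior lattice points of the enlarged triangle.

By the shoelace formula, twice the signed area is |(4·4 − 1·(-7)) + (1·(-7) − 5·4) + (5·(-7) − 4·(-7))| = 11, so the area is 5.5.
Along each edge there are gcd(|Δx|,|Δy|)+1 lattice points, so counting each shared vertex once the boundary has gcd(3,11) + gcd(4,11) + gcd(1,0) = 1+1+1 = 3.
Scaling by 2 multiplies the area by 2² = 4 (so the new area is 22) and multiplies the boundary lattice-point count by 2, giving 6.
By Pick's theorem, the interior count of the dilated polygon is 22 − 6/2 + 1 = 20.

20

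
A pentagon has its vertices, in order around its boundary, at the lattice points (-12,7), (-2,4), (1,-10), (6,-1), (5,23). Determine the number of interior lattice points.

246

The shoelace formula gives twice the area as |((-12)·4 − (-2)·7) + ((-2)·(-10) − 1·4) + (1·(-1) − 6·(-10)) + (6·23 − 5·(-1)) + (5·7 − (-12)·23)| = 495, so the area is 495/2.
The number of boundary lattice points is Σ gcd(|Δx|,|Δy|) = gcd(10,3) + gcd(3,14) + gcd(5,9) + gcd(1,24) + gcd(17,16) = 1+1+1+1+1 = 5.
Pick's theorem gives I = A − B/2 + 1 = 495/2 − 5/2 + 1 = 246.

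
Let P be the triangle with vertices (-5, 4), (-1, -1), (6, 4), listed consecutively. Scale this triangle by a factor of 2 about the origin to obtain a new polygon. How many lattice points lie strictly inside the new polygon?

98

Using the shoelace formula, 2A = |[(-5)·(-1) − (-1)·4] + [(-1)·4 − 6·(-1)] + [6·4 − (-5)·4]| = 55, so the area is 27.5.
The number of boundary lattice points is Σ gcd(|Δx|,|Δy|) = gcd(4,5) + gcd(7,5) + gcd(11,0) = 1+1+11 = 13.
Scaling by 2 multiplies the area by 2² = 4 (so the new area is 110) and multiplies the boundary lattice-point count by 2, giving 26.
By Pick's theorem, the interior count of the dilated polygon is 110 − 26/2 + 1 = 98.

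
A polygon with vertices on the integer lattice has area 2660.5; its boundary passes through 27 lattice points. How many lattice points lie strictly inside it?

2648

Pick's theorem A = I + B/2 − 1 rearranges to I = A − B/2 + 1 = 2660.5 − 27/2 + 1 = 2648.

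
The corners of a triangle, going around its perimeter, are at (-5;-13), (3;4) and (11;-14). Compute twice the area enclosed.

280

Using the shoelace formula, 2A = |[(-5)·4 − 3·(-13)] + [3·(-14) − 11·4] + [11·(-13) − (-5)·(-14)]| = 280, so the area is 140.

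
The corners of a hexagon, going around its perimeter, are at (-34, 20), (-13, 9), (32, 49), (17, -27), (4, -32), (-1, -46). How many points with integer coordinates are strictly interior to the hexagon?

2432

The shoelace formula gives twice the area as |[(-34)·9 − (-13)·20] + [(-13)·49 − 32·9] + [32·(-27) − 17·49] + [17·(-32) − 4·(-27)] + [4·(-46) − (-1)·(-32)] + [(-1)·20 − (-34)·(-46)]| = 4904, so the area is 2452.
The number of boundary lattice points is Σ gcd(|Δx|,|Δy|) = gcd(21,11) + gcd(45,40) + gcd(15,76) + gcd(13,5) + gcd(5,14) + gcd(33,66) = 1+5+1+1+1+33 = 42.
By Pick's theorem A = I + B/2 − 1, so I = 2452 − 42/2 + 1 = 2432.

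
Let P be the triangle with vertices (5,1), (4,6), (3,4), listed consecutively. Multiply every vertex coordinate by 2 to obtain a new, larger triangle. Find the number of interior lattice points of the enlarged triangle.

12

Using the shoelace formula, 2A = |[5·6 − 4·1] + [4·4 − 3·6] + [3·1 − 5·4]| = 7, so the area is 3.5.
Summing gcd(|Δx|,|Δy|) over the edges gives the boundary count: gcd(1,5) + gcd(1,2) + gcd(2,3) = 1+1+1 = 3.
Scaling by 2 multiplies the area by 2² = 4 (so the new area is 14) and multiplies the boundary lattice-point count by 2, giving 6.
By Pick's theorem, the interior count of the dilated polygon is 14 − 6/2 + 1 = 12.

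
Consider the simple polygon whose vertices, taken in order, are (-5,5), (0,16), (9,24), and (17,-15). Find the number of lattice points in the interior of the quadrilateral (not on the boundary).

By the shoelace formula, twice the signed area is |[(-5)·16 − 0·5] + [0·24 − 9·16] + [9·(-15) − 17·24] + [17·5 − (-5)·(-15)]| = 757, so the area is 757/2.
Along each edge there are gcd(|Δx|,|Δy|)+1 lattice points, so counting each shared vertex once the boundary has gcd(5,11) + gcd(9,8) + gcd(8,39) + gcd(22,20) = 1+1+1+2 = 5.
By Pick's theorem A = I + B/2 − 1, so I = 757/2 − 5/2 + 1 = 377.

377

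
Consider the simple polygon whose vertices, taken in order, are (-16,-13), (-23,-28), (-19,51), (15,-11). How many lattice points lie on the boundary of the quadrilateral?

5

Summing gcd(|Δx|,|Δy|) over the edges gives the boundary count: gcd(7,15) + gcd(4,79) + gcd(34,62) + gcd(31,2) = 1+1+2+1 = 5.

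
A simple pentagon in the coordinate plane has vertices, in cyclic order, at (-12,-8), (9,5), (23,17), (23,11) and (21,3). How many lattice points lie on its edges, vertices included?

The number of boundary lattice points is Σ gcd(|Δx|,|Δy|) = gcd(21,13) + gcd(14,12) + gcd(0,6) + gcd(2,8) + gcd(33,11) = 1+2+6+2+11 = 22.

22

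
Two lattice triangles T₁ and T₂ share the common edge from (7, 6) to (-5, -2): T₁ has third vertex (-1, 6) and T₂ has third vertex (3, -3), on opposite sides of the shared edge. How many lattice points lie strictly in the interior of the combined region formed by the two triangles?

The union is the simple quadrilateral with vertices (7, 6), (-1, 6), (-5, -2), (3, -3) in order.
By the shoelace formula, twice the signed area is |[7·6 − (-1)·6] + [(-1)·(-2) − (-5)·6] + [(-5)·(-3) − 3·(-2)] + [3·6 − 7·(-3)]| = 140, so the area is 70.
The number of boundary lattice points is Σ gcd(|Δx|,|Δy|) = gcd(8,0) + gcd(4,8) + gcd(8,1) + gcd(4,9) = 8+4+1+1 = 14.
By Pick's theorem I = A − B/2 + 1 = 70 − 14/2 + 1 = 64.

64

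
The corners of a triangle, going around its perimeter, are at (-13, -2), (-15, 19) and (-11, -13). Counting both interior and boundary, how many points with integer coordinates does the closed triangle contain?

Using the shoelace formula, 2A = |((-13)·19 − (-15)·(-2)) + ((-15)·(-13) − (-11)·19) + ((-11)·(-2) − (-13)·(-13))| = 20, so the area is 10.
Summing gcd(|Δx|,|Δy|) over the edges gives the boundary count: gcd(2,21) + gcd(4,32) + gcd(2,11) = 1+4+1 = 6.
Pick's theorem gives I = A − B/2 + 1 = 10 − 6/2 + 1 = 8, so the closed region contains I + B = 8 + 6 = 14 lattice points.

14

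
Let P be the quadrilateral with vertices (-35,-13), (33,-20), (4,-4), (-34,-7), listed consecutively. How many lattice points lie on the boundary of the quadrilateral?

The number of boundary lattice points is Σ gcd(|Δx|,|Δy|) = gcd(68,7) + gcd(29,16) + gcd(38,3) + gcd(1,6) = 1+1+1+1 = 4.

4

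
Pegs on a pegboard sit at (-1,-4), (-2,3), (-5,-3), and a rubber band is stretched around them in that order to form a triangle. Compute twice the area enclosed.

By the shoelace formula, twice the signed area is |[(-1)·3 − (-2)·(-4)] + [(-2)·(-3) − (-5)·3] + [(-5)·(-4) − (-1)·(-3)]| = 27, so the area is 13.5.

27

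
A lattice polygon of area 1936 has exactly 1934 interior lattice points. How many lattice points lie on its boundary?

Pick's theorem gives A = I + B/2 − 1, so B = 2(A − I + 1) = 2(1936 − 1934 + 1) = 6.

6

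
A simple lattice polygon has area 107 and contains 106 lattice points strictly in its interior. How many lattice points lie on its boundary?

4

Pick's theorem gives A = I + B/2 − 1, so B = 2(A − I + 1) = 2(107 − 106 + 1) = 4.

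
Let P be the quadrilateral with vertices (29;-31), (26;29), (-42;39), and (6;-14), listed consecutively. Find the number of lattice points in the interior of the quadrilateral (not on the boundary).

2224

By the shoelace formula, twice the signed area is |[29·29 − 26·(-31)] + [26·39 − (-42)·29] + [(-42)·(-14) − 6·39] + [6·(-31) − 29·(-14)]| = 4453, so the area is 2226.5.
Summing gcd(|Δx|,|Δy|) over the edges gives the boundary count: gcd(3,60) + gcd(68,10) + gcd(48,53) + gcd(23,17) = 3+2+1+1 = 7.
By Pick's theorem A = I + B/2 − 1, so I = 2226.5 − 7/2 + 1 = 2224.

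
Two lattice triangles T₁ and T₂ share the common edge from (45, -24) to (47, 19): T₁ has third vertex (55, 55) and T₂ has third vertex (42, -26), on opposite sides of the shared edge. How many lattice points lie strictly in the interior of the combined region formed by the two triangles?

194

The union is the simple quadrilateral with vertices (45, -24), (55, 55), (47, 19), (42, -26) in order.
By the shoelace formula, twice the signed area is |[45·55 − 55·(-24)] + [55·19 − 47·55] + [47·(-26) − 42·19] + [42·(-24) − 45·(-26)]| = 397, so the area is 397/2.
Summing gcd(|Δx|,|Δy|) over the edges gives the boundary count: gcd(10,79) + gcd(8,36) + gcd(5,45) + gcd(3,2) = 1+4+5+1 = 11.
By Pick's theorem I = A − B/2 + 1 = 397/2 − 11/2 + 1 = 194.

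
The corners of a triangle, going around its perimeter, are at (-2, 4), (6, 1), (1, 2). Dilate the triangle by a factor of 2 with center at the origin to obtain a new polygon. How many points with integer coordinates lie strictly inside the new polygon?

12

Using the shoelace formula, 2A = |[(-2)·1 − 6·4] + [6·2 − 1·1] + [1·4 − (-2)·2]| = 7, so the area is 3.5.
Summing gcd(|Δx|,|Δy|) over the edges gives the boundary count: gcd(8,3) + gcd(5,1) + gcd(3,2) = 1+1+1 = 3.
Scaling by 2 multiplies the area by 2² = 4 (so the new area is 14) and multiplies the boundary lattice-point count by 2, giving 6.
By Pick's theorem, the interior count of the dilated polygon is 14 − 6/2 + 1 = 12.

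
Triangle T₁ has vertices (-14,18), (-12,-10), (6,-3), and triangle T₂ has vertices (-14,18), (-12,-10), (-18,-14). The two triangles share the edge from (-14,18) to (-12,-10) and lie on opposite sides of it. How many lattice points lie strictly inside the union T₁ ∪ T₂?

The union is the simple quadrilateral with vertices (-14,18), (6,-3), (-12,-10), (-18,-14) in order.
The shoelace formula gives twice the area as |((-14)·(-3) − 6·18) + (6·(-10) − (-12)·(-3)) + ((-12)·(-14) − (-18)·(-10)) + ((-18)·18 − (-14)·(-14))| = 694, so the area is 347.
Along each edge there are gcd(|Δx|,|Δy|)+1 lattice points, so counting each shared vertex once the boundary has gcd(20,21) + gcd(18,7) + gcd(6,4) + gcd(4,32) = 1+1+2+4 = 8.
By Pick's theorem I = A − B/2 + 1 = 347 − 8/2 + 1 = 344.

344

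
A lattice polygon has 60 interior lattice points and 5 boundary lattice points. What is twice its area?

123

By Pick's theorem, A = I + B/2 − 1 = 60 + 5/2 − 1 = 123/2.
Hence 2A = 123.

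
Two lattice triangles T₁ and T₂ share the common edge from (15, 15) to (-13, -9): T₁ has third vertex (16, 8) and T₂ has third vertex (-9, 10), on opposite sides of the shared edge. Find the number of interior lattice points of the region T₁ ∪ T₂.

The union is the simple quadrilateral with vertices (15, 15), (16, 8), (-13, -9), (-9, 10) in order.
Using the shoelace formula, 2A = |(15·8 − 16·15) + (16·(-9) − (-13)·8) + ((-13)·10 − (-9)·(-9)) + ((-9)·15 − 15·10)| = 656, so the area is 328.
Along each edge there are gcd(|Δx|,|Δy|)+1 lattice points, so counting each shared vertex once the boundary has gcd(1,7) + gcd(29,17) + gcd(4,19) + gcd(24,5) = 1+1+1+1 = 4.
By Pick's theorem I = A − B/2 + 1 = 328 − 4/2 + 1 = 327.

327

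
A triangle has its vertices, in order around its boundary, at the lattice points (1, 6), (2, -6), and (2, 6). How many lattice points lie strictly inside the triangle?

By the shoelace formula, twice the signed area is |(1·(-6) − 2·6) + (2·6 − 2·(-6)) + (2·6 − 1·6)| = 12, so the area is 6.
Summing gcd(|Δx|,|Δy|) over the edges gives the boundary count: gcd(1,12) + gcd(0,12) + gcd(1,0) = 1+12+1 = 14.
By Pick's theorem A = I + B/2 − 1, so I = 6 − 14/2 + 1 = 0.

0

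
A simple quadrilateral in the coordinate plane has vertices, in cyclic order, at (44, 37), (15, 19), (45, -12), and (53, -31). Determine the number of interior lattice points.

The shoelace formula gives twice the area as |(44·19 − 15·37) + (15·(-12) − 45·19) + (45·(-31) − 53·(-12)) + (53·37 − 44·(-31))| = 1812, so the area is 906.
Along each edge there are gcd(|Δx|,|Δy|)+1 lattice points, so counting each shared vertex once the boundary has gcd(29,18) + gcd(30,31) + gcd(8,19) + gcd(9,68) = 1+1+1+1 = 4.
Pick's theorem gives I = A − B/2 + 1 = 906 − 4/2 + 1 = 905.

905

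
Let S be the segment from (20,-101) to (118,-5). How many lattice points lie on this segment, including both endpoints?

3

The number of lattice points on a segment between lattice points is gcd(|Δx|,|Δy|) + 1 = gcd(98,96) + 1 = 2 + 1 = 3.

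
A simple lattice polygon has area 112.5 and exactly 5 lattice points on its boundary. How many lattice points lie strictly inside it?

111

Pick's theorem A = I + B/2 − 1 rearranges to I = A − B/2 + 1 = 112.5 − 5/2 + 1 = 111.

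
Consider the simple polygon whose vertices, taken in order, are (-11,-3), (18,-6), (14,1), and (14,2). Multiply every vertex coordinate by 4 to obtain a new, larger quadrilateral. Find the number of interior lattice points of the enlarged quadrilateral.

Using the shoelace formula, 2A = |[(-11)·(-6) − 18·(-3)] + [18·1 − 14·(-6)] + [14·2 − 14·1] + [14·(-3) − (-11)·2]| = 216, so the area is 108.
Along each edge there are gcd(|Δx|,|Δy|)+1 lattice points, so counting each shared vertex once the boundary has gcd(29,3) + gcd(4,7) + gcd(0,1) + gcd(25,5) = 1+1+1+5 = 8.
Scaling by 4 multiplies the area by 4² = 16 (so the new area is 1728) and multiplies the boundary lattice-point count by 4, giving 32.
By Pick's theorem, the interior count of the dilated polygon is 1728 − 32/2 + 1 = 1713.

1713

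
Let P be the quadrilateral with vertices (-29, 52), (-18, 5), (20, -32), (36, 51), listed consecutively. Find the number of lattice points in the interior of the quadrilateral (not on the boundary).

By the shoelace formula, twice the signed area is |[(-29)·5 − (-18)·52] + [(-18)·(-32) − 20·5] + [20·51 − 36·(-32)] + [36·52 − (-29)·51]| = 6790, so the area is 3395.
The number of boundary lattice points is Σ gcd(|Δx|,|Δy|) = gcd(11,47) + gcd(38,37) + gcd(16,83) + gcd(65,1) = 1+1+1+1 = 4.
By Pick's theorem A = I + B/2 − 1, so I = 3395 − 4/2 + 1 = 3394.

3394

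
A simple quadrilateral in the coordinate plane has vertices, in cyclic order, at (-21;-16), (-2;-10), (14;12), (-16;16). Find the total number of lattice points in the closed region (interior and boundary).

655

By the shoelace formula, twice the signed area is |((-21)·(-10) − (-2)·(-16)) + ((-2)·12 − 14·(-10)) + (14·16 − (-16)·12) + ((-16)·(-16) − (-21)·16)| = 1302, so the area is 651.
Along each edge there are gcd(|Δx|,|Δy|)+1 lattice points, so counting each shared vertex once the boundary has gcd(19,6) + gcd(16,22) + gcd(30,4) + gcd(5,32) = 1+2+2+1 = 6.
Pick's theorem gives I = A − B/2 + 1 = 651 − 6/2 + 1 = 649, so the closed region contains I + B = 649 + 6 = 655 lattice points.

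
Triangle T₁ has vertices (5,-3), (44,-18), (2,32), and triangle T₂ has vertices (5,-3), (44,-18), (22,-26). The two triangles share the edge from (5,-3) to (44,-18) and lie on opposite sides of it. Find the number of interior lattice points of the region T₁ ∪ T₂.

The union is the simple quadrilateral with vertices (5,-3), (2,32), (44,-18), (22,-26) in order.
By the shoelace formula, twice the signed area is |[5·32 − 2·(-3)] + [2·(-18) − 44·32] + [44·(-26) − 22·(-18)] + [22·(-3) − 5·(-26)]| = 1962, so the area is 981.
The number of boundary lattice points is Σ gcd(|Δx|,|Δy|) = gcd(3,35) + gcd(42,50) + gcd(22,8) + gcd(17,23) = 1+2+2+1 = 6.
By Pick's theorem I = A − B/2 + 1 = 981 − 6/2 + 1 = 979.

979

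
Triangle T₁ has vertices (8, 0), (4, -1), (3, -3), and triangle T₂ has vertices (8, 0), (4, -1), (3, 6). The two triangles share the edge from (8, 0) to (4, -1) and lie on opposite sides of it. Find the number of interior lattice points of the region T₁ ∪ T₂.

The union is the simple quadrilateral with vertices (8, 0), (3, -3), (4, -1), (3, 6) in order.
The shoelace formula gives twice the area as |[8·(-3) − 3·0] + [3·(-1) − 4·(-3)] + [4·6 − 3·(-1)] + [3·0 − 8·6]| = 36, so the area is 18.
Summing gcd(|Δx|,|Δy|) over the edges gives the boundary count: gcd(5,3) + gcd(1,2) + gcd(1,7) + gcd(5,6) = 1+1+1+1 = 4.
By Pick's theorem I = A − B/2 + 1 = 18 − 4/2 + 1 = 17.

17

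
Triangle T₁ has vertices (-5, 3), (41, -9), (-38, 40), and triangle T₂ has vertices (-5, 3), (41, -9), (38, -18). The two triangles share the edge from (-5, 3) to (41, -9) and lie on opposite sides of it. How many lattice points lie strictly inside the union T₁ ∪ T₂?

876

The union is the simple quadrilateral with vertices (-5, 3), (-38, 40), (41, -9), (38, -18) in order.
By the shoelace formula, twice the signed area is |[(-5)·40 − (-38)·3] + [(-38)·(-9) − 41·40] + [41·(-18) − 38·(-9)] + [38·3 − (-5)·(-18)]| = 1756, so the area is 878.
Along each edge there are gcd(|Δx|,|Δy|)+1 lattice points, so counting each shared vertex once the boundary has gcd(33,37) + gcd(79,49) + gcd(3,9) + gcd(43,21) = 1+1+3+1 = 6.
By Pick's theorem I = A − B/2 + 1 = 878 − 6/2 + 1 = 876.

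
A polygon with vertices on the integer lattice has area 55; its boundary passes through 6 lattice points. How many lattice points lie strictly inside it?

From Pick's theorem, I = A − B/2 + 1 = 55 − 6/2 + 1 = 53.

53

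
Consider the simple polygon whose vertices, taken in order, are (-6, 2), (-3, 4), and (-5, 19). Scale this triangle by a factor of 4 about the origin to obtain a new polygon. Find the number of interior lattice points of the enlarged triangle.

The shoelace formula gives twice the area as |((-6)·4 − (-3)·2) + ((-3)·19 − (-5)·4) + ((-5)·2 − (-6)·19)| = 49, so the area is 24.5.
Summing gcd(|Δx|,|Δy|) over the edges gives the boundary count: gcd(3,2) + gcd(2,15) + gcd(1,17) = 1+1+1 = 3.
Scaling by 4 multiplies the area by 4² = 16 (so the new area is 392) and multiplies the boundary lattice-point count by 4, giving 12.
By Pick's theorem, the interior count of the dilated polygon is 392 − 12/2 + 1 = 387.

387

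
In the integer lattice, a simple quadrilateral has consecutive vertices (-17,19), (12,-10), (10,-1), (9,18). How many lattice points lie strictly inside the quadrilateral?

Using the shoelace formula, 2A = |((-17)·(-10) − 12·19) + (12·(-1) − 10·(-10)) + (10·18 − 9·(-1)) + (9·19 − (-17)·18)| = 696, so the area is 348.
Along each edge there are gcd(|Δx|,|Δy|)+1 lattice points, so counting each shared vertex once the boundary has gcd(29,29) + gcd(2,9) + gcd(1,19) + gcd(26,1) = 29+1+1+1 = 32.
By Pick's theorem A = I + B/2 − 1, so I = 348 − 32/2 + 1 = 333.

333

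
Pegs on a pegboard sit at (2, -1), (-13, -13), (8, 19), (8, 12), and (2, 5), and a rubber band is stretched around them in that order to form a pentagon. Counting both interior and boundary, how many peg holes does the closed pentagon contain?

127

The shoelace formula gives twice the area as |[2·(-13) − (-13)·(-1)] + [(-13)·19 − 8·(-13)] + [8·12 − 8·19] + [8·5 − 2·12] + [2·(-1) − 2·5]| = 234, so the area is 117.
The number of boundary lattice points is Σ gcd(|Δx|,|Δy|) = gcd(15,12) + gcd(21,32) + gcd(0,7) + gcd(6,7) + gcd(0,6) = 3+1+7+1+6 = 18.
Pick's theorem gives I = A − B/2 + 1 = 117 − 18/2 + 1 = 109, so the closed region contains I + B = 109 + 18 = 127 lattice points.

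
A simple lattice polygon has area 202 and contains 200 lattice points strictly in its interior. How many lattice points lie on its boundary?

Pick's theorem gives A = I + B/2 − 1, so B = 2(A − I + 1) = 2(202 − 200 + 1) = 6.

6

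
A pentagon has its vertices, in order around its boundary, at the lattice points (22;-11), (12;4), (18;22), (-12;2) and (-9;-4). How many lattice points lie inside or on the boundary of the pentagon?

496

The shoelace formula gives twice the area as |(22·4 − 12·(-11)) + (12·22 − 18·4) + (18·2 − (-12)·22) + ((-12)·(-4) − (-9)·2) + ((-9)·(-11) − 22·(-4))| = 965, so the area is 482.5.
Summing gcd(|Δx|,|Δy|) over the edges gives the boundary count: gcd(10,15) + gcd(6,18) + gcd(30,20) + gcd(3,6) + gcd(31,7) = 5+6+10+3+1 = 25.
Pick's theorem gives I = A − B/2 + 1 = 482.5 − 25/2 + 1 = 471, so the closed region contains I + B = 471 + 25 = 496 lattice points.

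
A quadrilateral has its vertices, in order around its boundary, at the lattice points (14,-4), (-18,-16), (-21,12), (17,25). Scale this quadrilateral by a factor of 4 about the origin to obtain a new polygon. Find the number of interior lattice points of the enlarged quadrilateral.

15947

The shoelace formula gives twice the area as |[14·(-16) − (-18)·(-4)] + [(-18)·12 − (-21)·(-16)] + [(-21)·25 − 17·12] + [17·(-4) − 14·25]| = 1995, so the area is 997.5.
The number of boundary lattice points is Σ gcd(|Δx|,|Δy|) = gcd(32,12) + gcd(3,28) + gcd(38,13) + gcd(3,29) = 4+1+1+1 = 7.
Scaling by 4 multiplies the area by 4² = 16 (so the new area is 15960) and multiplies the boundary lattice-point count by 4, giving 28.
By Pick's theorem, the interior count of the dilated polygon is 15960 − 28/2 + 1 = 15947.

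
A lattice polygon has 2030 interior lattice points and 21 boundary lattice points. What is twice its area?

4079

By Pick's theorem, A = I + B/2 − 1 = 2030 + 21/2 − 1 = 4079/2.
Hence 2A = 4079.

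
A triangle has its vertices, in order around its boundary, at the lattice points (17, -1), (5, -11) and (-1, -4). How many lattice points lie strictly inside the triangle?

Using the shoelace formula, 2A = |[17·(-11) − 5·(-1)] + [5·(-4) − (-1)·(-11)] + [(-1)·(-1) − 17·(-4)]| = 144, so the area is 72.
Summing gcd(|Δx|,|Δy|) over the edges gives the boundary count: gcd(12,10) + gcd(6,7) + gcd(18,3) = 2+1+3 = 6.
By Pick's theorem A = I + B/2 − 1, so I = 72 − 6/2 + 1 = 70.

70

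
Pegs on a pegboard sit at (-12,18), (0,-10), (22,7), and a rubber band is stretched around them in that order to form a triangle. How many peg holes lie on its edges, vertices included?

6

Summing gcd(|Δx|,|Δy|) over the edges gives the boundary count: gcd(12,28) + gcd(22,17) + gcd(34,11) = 4+1+1 = 6.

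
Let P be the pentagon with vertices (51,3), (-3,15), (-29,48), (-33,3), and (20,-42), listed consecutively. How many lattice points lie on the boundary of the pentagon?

Summing gcd(|Δx|,|Δy|) over the edges gives the boundary count: gcd(54,12) + gcd(26,33) + gcd(4,45) + gcd(53,45) + gcd(31,45) = 6+1+1+1+1 = 10.

10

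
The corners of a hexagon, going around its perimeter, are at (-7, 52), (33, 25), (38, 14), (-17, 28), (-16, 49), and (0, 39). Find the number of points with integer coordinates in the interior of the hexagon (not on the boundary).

Using the shoelace formula, 2A = |((-7)·25 − 33·52) + (33·14 − 38·25) + (38·28 − (-17)·14) + ((-17)·49 − (-16)·28) + ((-16)·39 − 0·49) + (0·52 − (-7)·39)| = 1813, so the area is 1813/2.
Along each edge there are gcd(|Δx|,|Δy|)+1 lattice points, so counting each shared vertex once the boundary has gcd(40,27) + gcd(5,11) + gcd(55,14) + gcd(1,21) + gcd(16,10) + gcd(7,13) = 1+1+1+1+2+1 = 7.
By Pick's theorem A = I + B/2 − 1, so I = 1813/2 − 7/2 + 1 = 904.

904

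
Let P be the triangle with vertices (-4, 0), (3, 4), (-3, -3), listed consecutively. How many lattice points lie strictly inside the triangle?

The shoelace formula gives twice the area as |((-4)·4 − 3·0) + (3·(-3) − (-3)·4) + ((-3)·0 − (-4)·(-3))| = 25, so the area is 12.5.
Summing gcd(|Δx|,|Δy|) over the edges gives the boundary count: gcd(7,4) + gcd(6,7) + gcd(1,3) = 1+1+1 = 3.
Pick's theorem gives I = A − B/2 + 1 = 12.5 − 3/2 + 1 = 12.

12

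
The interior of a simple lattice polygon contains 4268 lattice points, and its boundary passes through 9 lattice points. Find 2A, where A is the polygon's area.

8543

Pick's theorem states A = I + B/2 − 1, so A = 4268 + 9/2 − 1 = 8543/2.
Hence 2A = 8543.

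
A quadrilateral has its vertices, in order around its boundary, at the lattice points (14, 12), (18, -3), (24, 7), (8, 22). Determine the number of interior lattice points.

Using the shoelace formula, 2A = |[14·(-3) − 18·12] + [18·7 − 24·(-3)] + [24·22 − 8·7] + [8·12 − 14·22]| = 200, so the area is 100.
Summing gcd(|Δx|,|Δy|) over the edges gives the boundary count: gcd(4,15) + gcd(6,10) + gcd(16,15) + gcd(6,10) = 1+2+1+2 = 6.
By Pick's theorem A = I + B/2 − 1, so I = 100 − 6/2 + 1 = 98.

98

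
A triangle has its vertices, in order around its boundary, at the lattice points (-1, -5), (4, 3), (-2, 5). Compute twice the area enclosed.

By the shoelace formula, twice the signed area is |[(-1)·3 − 4·(-5)] + [4·5 − (-2)·3] + [(-2)·(-5) − (-1)·5]| = 58, so the area is 29.

58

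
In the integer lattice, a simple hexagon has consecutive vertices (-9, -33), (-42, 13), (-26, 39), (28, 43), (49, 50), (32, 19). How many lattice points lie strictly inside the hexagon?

3631

By the shoelace formula, twice the signed area is |((-9)·13 − (-42)·(-33)) + ((-42)·39 − (-26)·13) + ((-26)·43 − 28·39) + (28·50 − 49·43) + (49·19 − 32·50) + (32·(-33) − (-9)·19)| = 7274, so the area is 3637.
Along each edge there are gcd(|Δx|,|Δy|)+1 lattice points, so counting each shared vertex once the boundary has gcd(33,46) + gcd(16,26) + gcd(54,4) + gcd(21,7) + gcd(17,31) + gcd(41,52) = 1+2+2+7+1+1 = 14.
Pick's theorem gives I = A − B/2 + 1 = 3637 − 14/2 + 1 = 3631.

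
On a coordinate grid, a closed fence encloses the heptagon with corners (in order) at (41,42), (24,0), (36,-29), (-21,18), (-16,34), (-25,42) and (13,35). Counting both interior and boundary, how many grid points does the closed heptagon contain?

Using the shoelace formula, 2A = |(41·0 − 24·42) + (24·(-29) − 36·0) + (36·18 − (-21)·(-29)) + ((-21)·34 − (-16)·18) + ((-16)·42 − (-25)·34) + ((-25)·35 − 13·42) + (13·42 − 41·35)| = 4223, so the area is 4223/2.
Along each edge there are gcd(|Δx|,|Δy|)+1 lattice points, so counting each shared vertex once the boundary has gcd(17,42) + gcd(12,29) + gcd(57,47) + gcd(5,16) + gcd(9,8) + gcd(38,7) + gcd(28,7) = 1+1+1+1+1+1+7 = 13.
Pick's theorem gives I = A − B/2 + 1 = 4223/2 − 13/2 + 1 = 2106, so the closed region contains I + B = 2106 + 13 = 2119 lattice points.

2119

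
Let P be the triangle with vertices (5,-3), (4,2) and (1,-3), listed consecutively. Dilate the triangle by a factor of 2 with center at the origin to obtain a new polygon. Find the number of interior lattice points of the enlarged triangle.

35

Using the shoelace formula, 2A = |[5·2 − 4·(-3)] + [4·(-3) − 1·2] + [1·(-3) − 5·(-3)]| = 20, so the area is 10.
Along each edge there are gcd(|Δx|,|Δy|)+1 lattice points, so counting each shared vertex once the boundary has gcd(1,5) + gcd(3,5) + gcd(4,0) = 1+1+4 = 6.
Scaling by 2 multiplies the area by 2² = 4 (so the new area is 40) and multiplies the boundary lattice-point count by 2, giving 12.
By Pick's theorem, the interior count of the dilated polygon is 40 − 12/2 + 1 = 35.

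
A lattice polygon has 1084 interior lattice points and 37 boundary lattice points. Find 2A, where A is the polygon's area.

Pick's theorem states A = I + B/2 − 1, so A = 1084 + 37/2 − 1 = 2203/2.
Hence 2A = 2203.

2203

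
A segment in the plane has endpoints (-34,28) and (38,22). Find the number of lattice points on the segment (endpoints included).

The number of lattice points on a segment between lattice points is gcd(|Δx|,|Δy|) + 1 = gcd(72,6) + 1 = 6 + 1 = 7.

7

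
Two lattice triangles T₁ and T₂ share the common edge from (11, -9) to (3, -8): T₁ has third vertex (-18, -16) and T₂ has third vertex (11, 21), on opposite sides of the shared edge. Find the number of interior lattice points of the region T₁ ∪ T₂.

The union is the simple quadrilateral with vertices (11, -9), (-18, -16), (3, -8), (11, 21) in order.
By the shoelace formula, twice the signed area is |(11·(-16) − (-18)·(-9)) + ((-18)·(-8) − 3·(-16)) + (3·21 − 11·(-8)) + (11·(-9) − 11·21)| = 325, so the area is 162.5.
Along each edge there are gcd(|Δx|,|Δy|)+1 lattice points, so counting each shared vertex once the boundary has gcd(29,7) + gcd(21,8) + gcd(8,29) + gcd(0,30) = 1+1+1+30 = 33.
By Pick's theorem I = A − B/2 + 1 = 162.5 − 33/2 + 1 = 147.

147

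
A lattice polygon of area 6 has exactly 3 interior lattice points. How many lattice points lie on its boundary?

8

Pick's theorem gives A = I + B/2 − 1, so B = 2(A − I + 1) = 2(6 − 3 + 1) = 8.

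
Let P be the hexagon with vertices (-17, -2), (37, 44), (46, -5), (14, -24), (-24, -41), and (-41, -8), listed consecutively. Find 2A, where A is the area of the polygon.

By the shoelace formula, twice the signed area is |((-17)·44 − 37·(-2)) + (37·(-5) − 46·44) + (46·(-24) − 14·(-5)) + (14·(-41) − (-24)·(-24)) + ((-24)·(-8) − (-41)·(-41)) + ((-41)·(-2) − (-17)·(-8))| = 6610, so the area is 3305.

6610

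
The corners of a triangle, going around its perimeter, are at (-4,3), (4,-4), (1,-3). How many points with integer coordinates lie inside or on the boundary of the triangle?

9

By the shoelace formula, twice the signed area is |[(-4)·(-4) − 4·3] + [4·(-3) − 1·(-4)] + [1·3 − (-4)·(-3)]| = 13, so the area is 6.5.
Summing gcd(|Δx|,|Δy|) over the edges gives the boundary count: gcd(8,7) + gcd(3,1) + gcd(5,6) = 1+1+1 = 3.
Pick's theorem gives I = A − B/2 + 1 = 6.5 − 3/2 + 1 = 6, so the closed region contains I + B = 6 + 3 = 9 lattice points.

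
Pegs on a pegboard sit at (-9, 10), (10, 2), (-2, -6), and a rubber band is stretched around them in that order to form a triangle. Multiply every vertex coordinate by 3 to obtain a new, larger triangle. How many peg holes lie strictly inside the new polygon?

Using the shoelace formula, 2A = |((-9)·2 − 10·10) + (10·(-6) − (-2)·2) + ((-2)·10 − (-9)·(-6))| = 248, so the area is 124.
The number of boundary lattice points is Σ gcd(|Δx|,|Δy|) = gcd(19,8) + gcd(12,8) + gcd(7,16) = 1+4+1 = 6.
Scaling by 3 multiplies the area by 3² = 9 (so the new area is 1116) and multiplies the boundary lattice-point count by 3, giving 18.
By Pick's theorem, the interior count of the dilated polygon is 1116 − 18/2 + 1 = 1108.

1108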